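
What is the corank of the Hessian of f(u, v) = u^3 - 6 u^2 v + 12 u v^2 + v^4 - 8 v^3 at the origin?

Hessian at 0 has rank 0.

2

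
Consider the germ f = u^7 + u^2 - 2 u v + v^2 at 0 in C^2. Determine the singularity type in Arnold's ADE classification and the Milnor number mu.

The Hessian of f at 0 has rank 1. Corank 1: A-series; mu = 6 gives A_6.

Type A6, Milnor number mu = 6.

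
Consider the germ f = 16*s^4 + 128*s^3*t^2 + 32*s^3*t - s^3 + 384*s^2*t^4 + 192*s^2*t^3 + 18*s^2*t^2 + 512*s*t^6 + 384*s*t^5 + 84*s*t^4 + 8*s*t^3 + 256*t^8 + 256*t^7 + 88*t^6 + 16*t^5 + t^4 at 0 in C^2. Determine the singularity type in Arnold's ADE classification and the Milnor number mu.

The Hessian of f at 0 has rank 0. Corank 2; j^3 = -s^3 is a perfect cube, so E-series; the 4-jet and mu = 6 give E_6.

Type E_6, Milnor number mu = 6.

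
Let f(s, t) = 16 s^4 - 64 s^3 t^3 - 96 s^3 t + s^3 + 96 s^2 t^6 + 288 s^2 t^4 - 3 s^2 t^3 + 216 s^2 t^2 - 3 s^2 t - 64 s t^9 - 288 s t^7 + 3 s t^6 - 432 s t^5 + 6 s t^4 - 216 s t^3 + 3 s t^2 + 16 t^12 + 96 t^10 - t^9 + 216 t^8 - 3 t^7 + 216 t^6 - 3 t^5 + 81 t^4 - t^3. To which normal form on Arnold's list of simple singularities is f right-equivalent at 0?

The Hessian of f at 0 has rank 0. Corank 2; j^3 = (s - t)^3 is a perfect cube, so E-series; the 4-jet and mu = 6 give E_6.

E6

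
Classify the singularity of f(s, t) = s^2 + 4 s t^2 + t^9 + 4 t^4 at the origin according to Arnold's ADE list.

A_{8}

The Hessian of f at 0 is [[2, 0], [0, 0]] with rank 1, so corank 1. A Groebner basis of the Jacobian ideal J(f) in C{s,t} is {s^4, s/2 + t^2}; counting standard monomials gives mu = 8. Corank 1: A-series; mu = 8 gives A_8.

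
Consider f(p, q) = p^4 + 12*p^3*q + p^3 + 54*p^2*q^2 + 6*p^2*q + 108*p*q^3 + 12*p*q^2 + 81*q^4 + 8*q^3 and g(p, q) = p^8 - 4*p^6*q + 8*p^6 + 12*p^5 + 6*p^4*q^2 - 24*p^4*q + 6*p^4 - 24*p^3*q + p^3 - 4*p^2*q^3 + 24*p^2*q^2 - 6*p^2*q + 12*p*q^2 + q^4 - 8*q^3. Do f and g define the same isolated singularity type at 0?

Yes.

The Hessian of f at 0 is [[0, 0], [0, 0]] with rank 0, so corank 2. A Groebner basis of the Jacobian ideal J(f) in C{p,q} is {q^4, p*q^2 + 7*q^3/3, p^2 + 4*p*q + 4*q^2}; counting standard monomials gives mu = 6. Corank 2; j^3 = (p + 2*q)^3 is a perfect cube, so E-series; the 4-jet and mu = 6 give E_6. The Hessian of g at 0 is [[0, 0], [0, 0]] with rank 0, so corank 2. A Groebner basis of the Jacobian ideal J(g) in C{p,q} is {p^3 + 3*p^2/4 - 3*p*q + 3*q^2, p^2*q + p^2/4 - p*q + q^2, p^2/16 + p*q^2 - p*q/4 + q^2/4, q^3}; counting standard monomials gives mu = 6. Corank 2; j^3 = (p - 2*q)^3 is a perfect cube, so E-series; the 4-jet and mu = 6 give E_6. Both have type E_6, hence right-equivalent.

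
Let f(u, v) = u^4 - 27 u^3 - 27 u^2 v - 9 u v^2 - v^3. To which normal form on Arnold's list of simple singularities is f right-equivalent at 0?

E6

The Hessian of f at 0 has rank 0. Corank 2; j^3 = -(3*u + v)^3 is a perfect cube, so E-series; the 4-jet and mu = 6 give E_6.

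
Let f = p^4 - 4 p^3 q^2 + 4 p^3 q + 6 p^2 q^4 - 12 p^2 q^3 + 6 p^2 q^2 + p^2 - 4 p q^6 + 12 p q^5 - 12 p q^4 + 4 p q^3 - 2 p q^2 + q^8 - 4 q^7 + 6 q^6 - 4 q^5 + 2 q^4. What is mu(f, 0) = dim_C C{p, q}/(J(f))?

3

The Hessian of f at 0 has rank 1. Corank 1: A-series; mu = 3 gives A_3.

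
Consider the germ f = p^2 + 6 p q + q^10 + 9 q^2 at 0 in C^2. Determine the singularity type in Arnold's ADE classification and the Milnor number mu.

The Hessian of f at 0 is [[2, 6], [6, 18]] with rank 1, so corank 1. A Groebner basis of the Jacobian ideal J(f) in C{p,q} is {q^9, p + 3*q}; counting standard monomials gives mu = 9. Corank 1: A-series; mu = 9 gives A_9.

Type A_{9}, Milnor number mu = 9.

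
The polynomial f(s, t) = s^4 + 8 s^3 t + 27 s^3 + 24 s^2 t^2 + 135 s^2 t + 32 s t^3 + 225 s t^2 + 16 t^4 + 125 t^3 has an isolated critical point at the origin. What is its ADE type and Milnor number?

The Hessian of f at 0 has rank 0. Corank 2; j^3 = (3*s + 5*t)^3 is a perfect cube, so E-series; the 4-jet and mu = 6 give E_6.

Type E_{6}, Milnor number mu = 6.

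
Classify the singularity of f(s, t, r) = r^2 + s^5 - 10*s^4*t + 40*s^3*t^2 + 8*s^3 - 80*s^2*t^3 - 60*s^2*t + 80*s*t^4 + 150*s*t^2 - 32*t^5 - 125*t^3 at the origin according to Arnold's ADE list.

The Hessian of f at 0 has rank 1. Corank 2; j^3 = (2*s - 5*t)^3 is a perfect cube, so E-series; the 5-jet and mu = 8 give E_8.

E_{8}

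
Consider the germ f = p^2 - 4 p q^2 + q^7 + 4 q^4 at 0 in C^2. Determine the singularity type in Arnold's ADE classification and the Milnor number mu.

Type A6, Milnor number mu = 6.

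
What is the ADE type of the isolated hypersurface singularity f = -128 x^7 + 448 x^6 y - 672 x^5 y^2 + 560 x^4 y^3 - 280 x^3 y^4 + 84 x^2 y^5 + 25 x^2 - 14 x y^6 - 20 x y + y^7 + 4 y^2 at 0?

The Hessian of f at 0 is [[50, -20], [-20, 8]] with rank 1, so corank 1. A Groebner basis of the Jacobian ideal J(f) in C{x,y} is {y^6, x - 2*y/5}; counting standard monomials gives mu = 6. Corank 1: A-series; mu = 6 gives A_6.

A_6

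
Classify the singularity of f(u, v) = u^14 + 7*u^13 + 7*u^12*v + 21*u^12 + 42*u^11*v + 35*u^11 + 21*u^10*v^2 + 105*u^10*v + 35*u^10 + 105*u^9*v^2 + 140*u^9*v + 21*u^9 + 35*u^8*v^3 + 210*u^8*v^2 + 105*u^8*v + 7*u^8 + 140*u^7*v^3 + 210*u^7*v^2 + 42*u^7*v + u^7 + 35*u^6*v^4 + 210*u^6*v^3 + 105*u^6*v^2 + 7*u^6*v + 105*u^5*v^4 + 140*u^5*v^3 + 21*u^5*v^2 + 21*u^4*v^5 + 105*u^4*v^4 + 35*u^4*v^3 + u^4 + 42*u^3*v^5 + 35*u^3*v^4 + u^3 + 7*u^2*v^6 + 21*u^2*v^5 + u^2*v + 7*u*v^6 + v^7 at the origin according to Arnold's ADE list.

The Hessian of f at 0 is [[0, 0], [0, 0]] with rank 0, so corank 2. A Groebner basis of the Jacobian ideal J(f) in C{u,v} is {-u*v/7 + v^6, u*v^2, u^2 + u*v}; counting standard monomials gives mu = 8. Corank 2; j^3 = u^2*(u + v) has shape L^2 M (L != M), so D-series; mu = 8 gives D_8.

D_{8}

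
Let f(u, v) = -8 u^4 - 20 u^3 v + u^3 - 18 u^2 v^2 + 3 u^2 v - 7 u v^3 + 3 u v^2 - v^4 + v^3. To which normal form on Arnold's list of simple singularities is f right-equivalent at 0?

E_7

The Hessian of f at 0 has rank 0. Corank 2; j^3 = (u + v)^3 is a perfect cube, so E-series; the 4-jet and mu = 7 give E_7.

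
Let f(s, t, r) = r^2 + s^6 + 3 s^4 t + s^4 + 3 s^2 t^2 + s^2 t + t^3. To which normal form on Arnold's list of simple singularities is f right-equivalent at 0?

The Hessian of f at 0 has rank 1. Corank 2; j^3 = t*(s^2 + t^2) splits into three distinct lines over C (the quadratic factor has nonzero discriminant), so D_4.

D_{4}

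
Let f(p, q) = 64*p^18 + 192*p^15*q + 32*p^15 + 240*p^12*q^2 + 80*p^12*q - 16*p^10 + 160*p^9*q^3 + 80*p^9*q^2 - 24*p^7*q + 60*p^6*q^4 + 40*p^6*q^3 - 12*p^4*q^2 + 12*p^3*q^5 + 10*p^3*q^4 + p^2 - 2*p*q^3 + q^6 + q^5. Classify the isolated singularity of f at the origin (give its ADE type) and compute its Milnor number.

The Hessian of f at 0 is [[2, 0], [0, 0]] with rank 1, so corank 1. A Groebner basis of the Jacobian ideal J(f) in C{p,q} is {-p + q^3, p^2, p*q}; counting standard monomials gives mu = 4. Corank 1: A-series; mu = 4 gives A_4.

Type A_{4}, Milnor number mu = 4.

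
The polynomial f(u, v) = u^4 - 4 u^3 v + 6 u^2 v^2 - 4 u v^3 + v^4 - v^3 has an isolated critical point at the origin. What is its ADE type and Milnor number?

Type E6, Milnor number mu = 6.

The Hessian of f at 0 is [[0, 0], [0, 0]] with rank 0, so corank 2. A Groebner basis of the Jacobian ideal J(f) in C{u,v} is {u^3 - 3*u^2*v, v^2}; counting standard monomials gives mu = 6. Corank 2; j^3 = -v^3 is a perfect cube, so E-series; the 4-jet and mu = 6 give E_6.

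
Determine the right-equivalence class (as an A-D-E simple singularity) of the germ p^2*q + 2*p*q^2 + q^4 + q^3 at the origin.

D_5

The Hessian of f at 0 has rank 0. Corank 2; j^3 = q*(p + q)^2 has shape L^2 M (L != M), so D-series; mu = 5 gives D_5.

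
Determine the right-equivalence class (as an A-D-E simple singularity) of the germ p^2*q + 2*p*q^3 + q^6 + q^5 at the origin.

The Hessian of f at 0 has rank 0. Corank 2; j^3 = p^2*q has shape L^2 M (L != M), so D-series; mu = 7 gives D_7.

D_7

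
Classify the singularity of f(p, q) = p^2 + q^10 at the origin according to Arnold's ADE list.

The Hessian of f at 0 is [[2, 0], [0, 0]] with rank 1, so corank 1. A Groebner basis of the Jacobian ideal J(f) in C{p,q} is {q^9, p}; counting standard monomials gives mu = 9. Corank 1: A-series; mu = 9 gives A_9.

A9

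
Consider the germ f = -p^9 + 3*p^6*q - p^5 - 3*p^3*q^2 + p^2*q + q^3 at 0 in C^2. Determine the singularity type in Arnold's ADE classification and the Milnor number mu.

The Hessian of f at 0 has rank 0. Corank 2; j^3 = q*(p^2 + q^2) splits into three distinct lines over C (the quadratic factor has nonzero discriminant), so D_4.

Type D_{4}, Milnor number mu = 4.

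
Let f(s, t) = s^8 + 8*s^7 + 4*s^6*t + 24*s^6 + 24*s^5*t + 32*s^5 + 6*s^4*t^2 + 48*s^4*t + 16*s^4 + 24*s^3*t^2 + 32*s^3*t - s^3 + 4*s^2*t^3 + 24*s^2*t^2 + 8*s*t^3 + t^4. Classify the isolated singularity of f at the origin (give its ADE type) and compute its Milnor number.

The Hessian of f at 0 is [[0, 0], [0, 0]] with rank 0, so corank 2. A Groebner basis of the Jacobian ideal J(f) in C{s,t} is {t^4, s*t^2 + t^3/6, s^2}; counting standard monomials gives mu = 6. Corank 2; j^3 = -s^3 is a perfect cube, so E-series; the 4-jet and mu = 6 give E_6.

Type E_{6}, Milnor number mu = 6.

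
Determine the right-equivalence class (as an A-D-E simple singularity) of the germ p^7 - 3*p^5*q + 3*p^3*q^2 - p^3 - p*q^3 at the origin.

The Hessian of f at 0 is [[0, 0], [0, 0]] with rank 0, so corank 2. A Groebner basis of the Jacobian ideal J(f) in C{p,q} is {p^3, p*q^2, 3*p^2 + q^3}; counting standard monomials gives mu = 7. Corank 2; j^3 = -p^3 is a perfect cube, so E-series; the 4-jet and mu = 7 give E_7.

E_{7}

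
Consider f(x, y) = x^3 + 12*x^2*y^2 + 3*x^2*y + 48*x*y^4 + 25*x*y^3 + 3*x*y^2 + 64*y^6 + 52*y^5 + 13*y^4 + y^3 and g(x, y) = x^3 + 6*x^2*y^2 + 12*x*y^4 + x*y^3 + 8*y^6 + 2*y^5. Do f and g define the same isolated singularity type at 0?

Yes.

The Hessian of f at 0 has rank 0. Corank 2; j^3 = (x + y)^3 is a perfect cube, so E-series; the 4-jet and mu = 7 give E_7. The Hessian of g at 0 has rank 0. Corank 2; j^3 = x^3 is a perfect cube, so E-series; the 4-jet and mu = 7 give E_7. Both have type E_7, hence right-equivalent.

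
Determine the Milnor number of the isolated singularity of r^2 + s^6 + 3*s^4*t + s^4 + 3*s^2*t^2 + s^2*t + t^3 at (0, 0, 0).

The Hessian of f at 0 has rank 1. Corank 2; j^3 = t*(s^2 + t^2) splits into three distinct lines over C (the quadratic factor has nonzero discriminant), so D_4.

4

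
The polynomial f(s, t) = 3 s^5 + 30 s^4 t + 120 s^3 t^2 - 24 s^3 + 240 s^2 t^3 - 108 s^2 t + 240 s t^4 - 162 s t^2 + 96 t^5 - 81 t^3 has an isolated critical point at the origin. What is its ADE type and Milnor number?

The Hessian of f at 0 is [[0, 0], [0, 0]] with rank 0, so corank 2. A Groebner basis of the Jacobian ideal J(f) in C{s,t} is {t^5, s*t^3 + 13*t^4/8, s^2 + 3*s*t + 9*t^2/4}; counting standard monomials gives mu = 8. Corank 2; j^3 = -3*(2*s + 3*t)^3 is a perfect cube, so E-series; the 5-jet and mu = 8 give E_8.

Type E_{8}, Milnor number mu = 8.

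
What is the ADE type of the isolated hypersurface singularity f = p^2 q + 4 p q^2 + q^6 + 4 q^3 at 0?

D7

The Hessian of f at 0 has rank 0. Corank 2; j^3 = q*(p + 2*q)^2 has shape L^2 M (L != M), so D-series; mu = 7 gives D_7.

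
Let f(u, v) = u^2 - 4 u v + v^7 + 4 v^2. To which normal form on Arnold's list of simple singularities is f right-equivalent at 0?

The Hessian of f at 0 has rank 1. Corank 1: A-series; mu = 6 gives A_6.

A_{6}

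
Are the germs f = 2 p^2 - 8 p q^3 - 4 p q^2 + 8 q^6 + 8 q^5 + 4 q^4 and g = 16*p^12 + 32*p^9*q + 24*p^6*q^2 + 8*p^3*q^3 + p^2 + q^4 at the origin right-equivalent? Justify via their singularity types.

Yes.

The Hessian of f at 0 is [[4, 0], [0, 0]] with rank 1, so corank 1. A Groebner basis of the Jacobian ideal J(f) in C{p,q} is {p^2, p*q, -p + q^2}; counting standard monomials gives mu = 3. Corank 1: A-series; mu = 3 gives A_3. The Hessian of g at 0 is [[2, 0], [0, 0]] with rank 1, so corank 1. A Groebner basis of the Jacobian ideal J(g) in C{p,q} is {q^3, p}; counting standard monomials gives mu = 3. Corank 1: A-series; mu = 3 gives A_3. Both have type A_3, hence right-equivalent.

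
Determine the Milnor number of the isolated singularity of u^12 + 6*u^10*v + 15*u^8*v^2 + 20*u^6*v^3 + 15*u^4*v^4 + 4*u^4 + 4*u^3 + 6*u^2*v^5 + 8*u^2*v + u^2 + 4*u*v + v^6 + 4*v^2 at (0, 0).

5

The Hessian of f at 0 has rank 1. Corank 1: A-series; mu = 5 gives A_5.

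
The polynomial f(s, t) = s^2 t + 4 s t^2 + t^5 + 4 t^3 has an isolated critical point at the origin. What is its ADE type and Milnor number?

Type D_{6}, Milnor number mu = 6.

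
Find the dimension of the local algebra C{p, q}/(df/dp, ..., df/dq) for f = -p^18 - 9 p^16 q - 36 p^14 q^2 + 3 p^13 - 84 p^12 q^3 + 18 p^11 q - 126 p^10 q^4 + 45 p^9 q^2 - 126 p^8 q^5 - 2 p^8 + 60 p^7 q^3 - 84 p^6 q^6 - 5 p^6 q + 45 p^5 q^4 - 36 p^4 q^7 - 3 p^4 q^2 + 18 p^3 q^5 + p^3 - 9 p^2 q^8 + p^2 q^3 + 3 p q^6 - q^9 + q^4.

6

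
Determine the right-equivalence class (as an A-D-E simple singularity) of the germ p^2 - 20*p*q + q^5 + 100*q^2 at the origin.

A_{4}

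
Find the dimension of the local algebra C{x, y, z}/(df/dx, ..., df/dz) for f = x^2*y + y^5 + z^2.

The Hessian of f at 0 has rank 1. Corank 2; j^3 = x^2*y has shape L^2 M (L != M), so D-series; mu = 6 gives D_6.

6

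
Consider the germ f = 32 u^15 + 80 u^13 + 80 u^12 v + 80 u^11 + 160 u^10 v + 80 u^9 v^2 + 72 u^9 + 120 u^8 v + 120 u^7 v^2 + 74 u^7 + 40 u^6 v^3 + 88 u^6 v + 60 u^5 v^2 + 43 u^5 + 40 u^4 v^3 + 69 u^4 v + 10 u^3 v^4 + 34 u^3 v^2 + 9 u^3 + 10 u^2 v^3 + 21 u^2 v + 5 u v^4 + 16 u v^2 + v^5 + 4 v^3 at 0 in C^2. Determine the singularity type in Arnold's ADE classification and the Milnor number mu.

Type D6, Milnor number mu = 6.

The Hessian of f at 0 has rank 0. Corank 2; j^3 = (u + v)*(3*u + 2*v)^2 has shape L^2 M (L != M), so D-series; mu = 6 gives D_6.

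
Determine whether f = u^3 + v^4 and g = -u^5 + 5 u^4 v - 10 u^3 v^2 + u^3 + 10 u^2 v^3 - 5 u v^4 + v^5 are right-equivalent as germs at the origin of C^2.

No.

The Hessian of f at 0 has rank 0. Corank 2; j^3 = u^3 is a perfect cube, so E-series; the 4-jet and mu = 6 give E_6. The Hessian of g at 0 has rank 0. Corank 2; j^3 = u^3 is a perfect cube, so E-series; the 5-jet and mu = 8 give E_8. f is E_6 but g is E_8, hence not right-equivalent.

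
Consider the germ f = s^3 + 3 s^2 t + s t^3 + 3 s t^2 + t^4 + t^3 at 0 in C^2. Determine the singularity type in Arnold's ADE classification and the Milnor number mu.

The Hessian of f at 0 has rank 0. Corank 2; j^3 = (s + t)^3 is a perfect cube, so E-series; the 4-jet and mu = 7 give E_7.

Type E_{7}, Milnor number mu = 7.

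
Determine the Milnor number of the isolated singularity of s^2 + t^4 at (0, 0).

The Hessian of f at 0 has rank 1. Corank 1: A-series; mu = 3 gives A_3.

3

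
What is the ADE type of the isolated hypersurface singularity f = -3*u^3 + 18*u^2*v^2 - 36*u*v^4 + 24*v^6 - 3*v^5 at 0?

E_{8}

The Hessian of f at 0 has rank 0. Corank 2; j^3 = -3*u^3 is a perfect cube, so E-series; the 5-jet and mu = 8 give E_8.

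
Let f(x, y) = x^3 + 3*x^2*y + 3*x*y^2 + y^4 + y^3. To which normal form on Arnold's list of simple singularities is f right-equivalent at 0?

The Hessian of f at 0 is [[0, 0], [0, 0]] with rank 0, so corank 2. A Groebner basis of the Jacobian ideal J(f) in C{x,y} is {y^3, x^2 + 2*x*y + y^2}; counting standard monomials gives mu = 6. Corank 2; j^3 = (x + y)^3 is a perfect cube, so E-series; the 4-jet and mu = 6 give E_6.

E_6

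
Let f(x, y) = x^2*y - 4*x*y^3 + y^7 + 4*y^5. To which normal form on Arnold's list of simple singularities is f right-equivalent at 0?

The Hessian of f at 0 is [[0, 0], [0, 0]] with rank 0, so corank 2. A Groebner basis of the Jacobian ideal J(f) in C{x,y} is {x^2*y^2 + 4*x^2/7 - 8*x*y^2/7, x^3 + 8*x^2/7 - 16*x*y^2/7, -x*y/2 + y^3}; counting standard monomials gives mu = 8. Corank 2; j^3 = x^2*y has shape L^2 M (L != M), so D-series; mu = 8 gives D_8.

D8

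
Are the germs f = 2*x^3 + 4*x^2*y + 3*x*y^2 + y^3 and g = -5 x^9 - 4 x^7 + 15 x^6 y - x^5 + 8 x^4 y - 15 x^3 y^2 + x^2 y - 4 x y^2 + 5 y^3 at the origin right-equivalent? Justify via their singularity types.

The Hessian of f at 0 has rank 0. Corank 2; j^3 = (x + y)*(2*x^2 + 2*x*y + y^2) splits into three distinct lines over C (the quadratic factor has nonzero discriminant), so D_4. The Hessian of g at 0 has rank 0. Corank 2; j^3 = y*(x^2 - 4*x*y + 5*y^2) splits into three distinct lines over C (the quadratic factor has nonzero discriminant), so D_4. Both have type D_4, hence right-equivalent.

Yes.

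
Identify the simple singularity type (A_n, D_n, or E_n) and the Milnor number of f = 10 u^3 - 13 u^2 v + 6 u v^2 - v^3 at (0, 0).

Type D_{4}, Milnor number mu = 4.

The Hessian of f at 0 has rank 0. Corank 2; j^3 = (2*u - v)*(5*u^2 - 4*u*v + v^2) splits into three distinct lines over C (the quadratic factor has nonzero discriminant), so D_4.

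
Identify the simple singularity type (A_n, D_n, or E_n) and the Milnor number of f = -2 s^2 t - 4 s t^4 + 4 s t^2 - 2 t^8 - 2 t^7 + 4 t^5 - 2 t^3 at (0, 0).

Type D_{9}, Milnor number mu = 9.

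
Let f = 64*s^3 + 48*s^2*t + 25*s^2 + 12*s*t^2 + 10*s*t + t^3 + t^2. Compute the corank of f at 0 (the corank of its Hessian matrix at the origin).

1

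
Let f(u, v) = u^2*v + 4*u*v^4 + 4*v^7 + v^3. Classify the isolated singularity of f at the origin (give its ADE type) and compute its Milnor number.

Type D_4, Milnor number mu = 4.

The Hessian of f at 0 has rank 0. Corank 2; j^3 = v*(u^2 + v^2) splits into three distinct lines over C (the quadratic factor has nonzero discriminant), so D_4.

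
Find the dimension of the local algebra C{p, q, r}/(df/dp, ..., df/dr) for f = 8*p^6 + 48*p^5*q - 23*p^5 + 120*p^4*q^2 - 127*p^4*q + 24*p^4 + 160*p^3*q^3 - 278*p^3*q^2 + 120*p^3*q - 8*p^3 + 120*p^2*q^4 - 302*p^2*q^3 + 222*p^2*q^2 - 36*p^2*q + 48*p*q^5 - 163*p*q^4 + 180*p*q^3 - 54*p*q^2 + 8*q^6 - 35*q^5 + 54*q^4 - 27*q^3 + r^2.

8

The Hessian of f at 0 is [[0, 0, 0], [0, 0, 0], [0, 0, 2]] with rank 1, so corank 2. A Groebner basis of the Jacobian ideal J(f) in C{p,q,r} is {-11*p^2 + p*q^3 + 11*p*q^2/2 - 33*p*q + 33*q^3/4 - 99*q^2/4, 8*p^2 - 4*p*q^2 + 24*p*q + q^4 - 6*q^3 + 18*q^2, p^3 - 9*p^2/4 - 45*p*q^2/8 - 27*p*q/4 - 81*q^3/16 - 81*q^2/16, p^2*q + p^2/2 + 11*p*q^2/4 + 3*p*q/2 + 15*q^3/8 + 9*q^2/8, r}; counting standard monomials gives mu = 8. Corank 2; j^3 = -(2*p + 3*q)^3 is a perfect cube, so E-series; the 5-jet and mu = 8 give E_8.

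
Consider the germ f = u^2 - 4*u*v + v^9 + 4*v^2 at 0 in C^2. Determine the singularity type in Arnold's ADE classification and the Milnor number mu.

The Hessian of f at 0 has rank 1. Corank 1: A-series; mu = 8 gives A_8.

Type A8, Milnor number mu = 8.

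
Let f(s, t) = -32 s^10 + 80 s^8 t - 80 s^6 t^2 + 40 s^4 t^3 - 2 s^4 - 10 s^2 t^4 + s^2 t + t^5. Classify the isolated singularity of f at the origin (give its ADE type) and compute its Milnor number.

The Hessian of f at 0 is [[0, 0], [0, 0]] with rank 0, so corank 2. A Groebner basis of the Jacobian ideal J(f) in C{s,t} is {s^2/5 + t^4, s^3, s*t}; counting standard monomials gives mu = 6. Corank 2; j^3 = s^2*t has shape L^2 M (L != M), so D-series; mu = 6 gives D_6.

Type D_6, Milnor number mu = 6.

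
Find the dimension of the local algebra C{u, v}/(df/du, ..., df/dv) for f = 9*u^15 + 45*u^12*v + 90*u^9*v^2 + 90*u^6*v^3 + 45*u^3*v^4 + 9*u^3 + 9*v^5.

8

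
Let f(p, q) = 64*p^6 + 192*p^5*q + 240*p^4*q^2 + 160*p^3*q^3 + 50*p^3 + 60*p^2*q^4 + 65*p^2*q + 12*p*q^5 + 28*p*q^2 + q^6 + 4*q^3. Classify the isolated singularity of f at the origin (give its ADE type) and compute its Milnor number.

Type D_7, Milnor number mu = 7.

The Hessian of f at 0 is [[0, 0], [0, 0]] with rank 0, so corank 2. A Groebner basis of the Jacobian ideal J(f) in C{p,q} is {-15625*p*q/12 + q^5 - 3125*q^2/6, p*q^2 + 2*q^3/5, p^2 + 9*p*q/10 + q^2/5}; counting standard monomials gives mu = 7. Corank 2; j^3 = (2*p + q)*(5*p + 2*q)^2 has shape L^2 M (L != M), so D-series; mu = 7 gives D_7.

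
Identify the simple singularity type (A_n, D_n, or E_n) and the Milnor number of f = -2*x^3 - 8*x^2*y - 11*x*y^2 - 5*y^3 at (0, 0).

The Hessian of f at 0 is [[0, 0], [0, 0]] with rank 0, so corank 2. A Groebner basis of the Jacobian ideal J(f) in C{x,y} is {y^3, x^2 + y^2/2, x*y + y^2/2}; counting standard monomials gives mu = 4. Corank 2; j^3 = -(x + y)*(2*x^2 + 6*x*y + 5*y^2) splits into three distinct lines over C (the quadratic factor has nonzero discriminant), so D_4.

Type D_{4}, Milnor number mu = 4.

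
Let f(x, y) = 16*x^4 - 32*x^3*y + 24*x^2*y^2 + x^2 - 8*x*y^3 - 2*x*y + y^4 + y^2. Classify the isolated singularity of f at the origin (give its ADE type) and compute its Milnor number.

Type A3, Milnor number mu = 3.

The Hessian of f at 0 is [[2, -2], [-2, 2]] with rank 1, so corank 1. A Groebner basis of the Jacobian ideal J(f) in C{x,y} is {y^3, x - y}; counting standard monomials gives mu = 3. Corank 1: A-series; mu = 3 gives A_3.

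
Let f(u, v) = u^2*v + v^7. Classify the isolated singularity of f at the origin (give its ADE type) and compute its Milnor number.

Type D_8, Milnor number mu = 8.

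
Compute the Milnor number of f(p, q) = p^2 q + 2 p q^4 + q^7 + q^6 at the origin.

7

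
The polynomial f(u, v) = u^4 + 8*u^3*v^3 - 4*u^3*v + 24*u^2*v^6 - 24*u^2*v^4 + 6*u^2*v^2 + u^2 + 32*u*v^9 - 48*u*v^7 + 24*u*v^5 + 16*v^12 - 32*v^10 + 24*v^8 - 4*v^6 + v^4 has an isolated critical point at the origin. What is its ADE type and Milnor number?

Type A3, Milnor number mu = 3.

The Hessian of f at 0 is [[2, 0], [0, 0]] with rank 1, so corank 1. A Groebner basis of the Jacobian ideal J(f) in C{u,v} is {v^3, u}; counting standard monomials gives mu = 3. Corank 1: A-series; mu = 3 gives A_3.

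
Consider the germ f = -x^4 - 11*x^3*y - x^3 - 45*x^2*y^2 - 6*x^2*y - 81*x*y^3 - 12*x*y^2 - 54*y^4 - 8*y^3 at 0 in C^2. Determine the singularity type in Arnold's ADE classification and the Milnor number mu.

The Hessian of f at 0 is [[0, 0], [0, 0]] with rank 0, so corank 2. A Groebner basis of the Jacobian ideal J(f) in C{x,y} is {3*x^2 + 12*x*y + y^4 + y^3 + 12*y^2, x^3 + 30*x^2 + 120*x*y + 18*y^3 + 120*y^2, x^2*y - 9*x^2 - 36*x*y - 7*y^3 - 36*y^2, 2*x^2 + x*y^2 + 8*x*y + 8*y^3/3 + 8*y^2}; counting standard monomials gives mu = 7. Corank 2; j^3 = -(x + 2*y)^3 is a perfect cube, so E-series; the 4-jet and mu = 7 give E_7.

Type E7, Milnor number mu = 7.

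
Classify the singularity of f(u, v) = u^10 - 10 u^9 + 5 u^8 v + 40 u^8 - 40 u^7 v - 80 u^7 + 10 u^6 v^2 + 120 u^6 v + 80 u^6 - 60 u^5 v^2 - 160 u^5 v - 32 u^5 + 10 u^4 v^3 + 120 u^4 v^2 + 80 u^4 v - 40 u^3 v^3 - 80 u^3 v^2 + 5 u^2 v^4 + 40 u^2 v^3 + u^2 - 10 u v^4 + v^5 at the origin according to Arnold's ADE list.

A_{4}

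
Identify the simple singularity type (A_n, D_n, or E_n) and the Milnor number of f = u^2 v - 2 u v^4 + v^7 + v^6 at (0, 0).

Type D_{7}, Milnor number mu = 7.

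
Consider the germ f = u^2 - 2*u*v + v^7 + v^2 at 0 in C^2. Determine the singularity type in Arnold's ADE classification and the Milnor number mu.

Type A_{6}, Milnor number mu = 6.

The Hessian of f at 0 is [[2, -2], [-2, 2]] with rank 1, so corank 1. A Groebner basis of the Jacobian ideal J(f) in C{u,v} is {v^6, u - v}; counting standard monomials gives mu = 6. Corank 1: A-series; mu = 6 gives A_6.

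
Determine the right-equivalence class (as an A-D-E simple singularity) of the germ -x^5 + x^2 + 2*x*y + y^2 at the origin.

A_{4}

The Hessian of f at 0 is [[2, 2], [2, 2]] with rank 1, so corank 1. A Groebner basis of the Jacobian ideal J(f) in C{x,y} is {y^4, x + y}; counting standard monomials gives mu = 4. Corank 1: A-series; mu = 4 gives A_4.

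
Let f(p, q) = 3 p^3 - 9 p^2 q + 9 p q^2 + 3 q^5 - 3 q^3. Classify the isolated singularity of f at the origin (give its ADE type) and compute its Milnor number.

The Hessian of f at 0 has rank 0. Corank 2; j^3 = 3*(p - q)^3 is a perfect cube, so E-series; the 5-jet and mu = 8 give E_8.

Type E_{8}, Milnor number mu = 8.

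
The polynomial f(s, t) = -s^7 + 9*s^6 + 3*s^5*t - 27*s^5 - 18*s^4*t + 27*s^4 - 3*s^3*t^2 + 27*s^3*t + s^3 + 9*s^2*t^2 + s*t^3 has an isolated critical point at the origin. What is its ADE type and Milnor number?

Type E_{7}, Milnor number mu = 7.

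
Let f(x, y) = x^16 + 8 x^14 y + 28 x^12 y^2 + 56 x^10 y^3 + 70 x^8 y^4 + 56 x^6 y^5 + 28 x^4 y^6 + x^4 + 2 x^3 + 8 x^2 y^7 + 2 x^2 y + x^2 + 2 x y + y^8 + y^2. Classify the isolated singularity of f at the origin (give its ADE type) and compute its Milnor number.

The Hessian of f at 0 has rank 1. Corank 1: A-series; mu = 7 gives A_7.

Type A_{7}, Milnor number mu = 7.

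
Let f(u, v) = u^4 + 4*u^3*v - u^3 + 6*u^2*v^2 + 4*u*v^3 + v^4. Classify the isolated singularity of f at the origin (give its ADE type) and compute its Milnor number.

Type E_6, Milnor number mu = 6.

The Hessian of f at 0 has rank 0. Corank 2; j^3 = -u^3 is a perfect cube, so E-series; the 4-jet and mu = 6 give E_6.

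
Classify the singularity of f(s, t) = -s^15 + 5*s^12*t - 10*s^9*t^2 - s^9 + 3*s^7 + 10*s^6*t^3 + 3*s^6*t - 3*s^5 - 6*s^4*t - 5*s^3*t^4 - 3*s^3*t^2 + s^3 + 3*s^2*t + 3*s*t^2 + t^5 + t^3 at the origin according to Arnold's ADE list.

E8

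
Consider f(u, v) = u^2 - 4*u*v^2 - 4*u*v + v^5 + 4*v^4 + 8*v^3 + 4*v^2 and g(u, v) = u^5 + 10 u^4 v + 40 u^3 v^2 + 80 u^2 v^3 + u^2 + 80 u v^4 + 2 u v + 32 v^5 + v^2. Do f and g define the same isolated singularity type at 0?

The Hessian of f at 0 has rank 1. Corank 1: A-series; mu = 4 gives A_4. The Hessian of g at 0 has rank 1. Corank 1: A-series; mu = 4 gives A_4. Both have type A_4, hence right-equivalent.

Yes.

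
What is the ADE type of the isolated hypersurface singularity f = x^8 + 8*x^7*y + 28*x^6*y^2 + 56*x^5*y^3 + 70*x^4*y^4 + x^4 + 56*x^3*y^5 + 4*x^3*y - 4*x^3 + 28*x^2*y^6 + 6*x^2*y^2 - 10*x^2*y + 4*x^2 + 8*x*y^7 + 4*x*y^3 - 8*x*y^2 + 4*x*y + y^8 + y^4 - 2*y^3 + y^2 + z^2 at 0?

The Hessian of f at 0 has rank 2. Corank 1: A-series; mu = 7 gives A_7.

A_{7}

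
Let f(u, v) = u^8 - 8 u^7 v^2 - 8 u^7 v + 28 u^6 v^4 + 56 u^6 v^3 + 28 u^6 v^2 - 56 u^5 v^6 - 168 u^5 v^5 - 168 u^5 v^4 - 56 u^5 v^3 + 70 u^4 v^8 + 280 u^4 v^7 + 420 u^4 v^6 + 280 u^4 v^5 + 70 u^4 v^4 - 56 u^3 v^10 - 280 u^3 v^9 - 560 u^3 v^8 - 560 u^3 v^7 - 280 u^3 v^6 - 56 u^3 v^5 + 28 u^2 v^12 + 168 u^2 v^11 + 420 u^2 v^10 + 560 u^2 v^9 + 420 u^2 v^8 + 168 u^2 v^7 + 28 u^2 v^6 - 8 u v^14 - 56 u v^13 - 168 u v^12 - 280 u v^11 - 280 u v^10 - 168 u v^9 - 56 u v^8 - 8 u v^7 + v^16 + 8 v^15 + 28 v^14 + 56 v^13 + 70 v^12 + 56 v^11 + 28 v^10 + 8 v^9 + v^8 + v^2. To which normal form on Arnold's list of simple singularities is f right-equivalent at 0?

The Hessian of f at 0 has rank 1. Corank 1: A-series; mu = 7 gives A_7.

A7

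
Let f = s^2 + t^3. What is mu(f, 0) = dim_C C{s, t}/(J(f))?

2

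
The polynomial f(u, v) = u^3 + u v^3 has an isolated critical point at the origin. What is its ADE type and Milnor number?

Type E7, Milnor number mu = 7.

The Hessian of f at 0 has rank 0. Corank 2; j^3 = u^3 is a perfect cube, so E-series; the 4-jet and mu = 7 give E_7.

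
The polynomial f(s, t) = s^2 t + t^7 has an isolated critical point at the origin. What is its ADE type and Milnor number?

Type D_8, Milnor number mu = 8.

The Hessian of f at 0 has rank 0. Corank 2; j^3 = s^2*t has shape L^2 M (L != M), so D-series; mu = 8 gives D_8.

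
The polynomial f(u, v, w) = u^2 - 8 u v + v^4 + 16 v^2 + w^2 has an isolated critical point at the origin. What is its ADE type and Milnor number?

The Hessian of f at 0 is [[2, -8, 0], [-8, 32, 0], [0, 0, 2]] with rank 2, so corank 1. A Groebner basis of the Jacobian ideal J(f) in C{u,v,w} is {v^3, u - 4*v, w}; counting standard monomials gives mu = 3. Corank 1: A-series; mu = 3 gives A_3.

Type A_3, Milnor number mu = 3.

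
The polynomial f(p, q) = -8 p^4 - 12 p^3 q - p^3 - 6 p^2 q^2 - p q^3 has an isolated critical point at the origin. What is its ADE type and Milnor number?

Type E_7, Milnor number mu = 7.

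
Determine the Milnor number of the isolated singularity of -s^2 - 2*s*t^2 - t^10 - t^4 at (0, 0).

The Hessian of f at 0 is [[-2, 0], [0, 0]] with rank 1, so corank 1. A Groebner basis of the Jacobian ideal J(f) in C{s,t} is {s^5, s^4*t, s + t^2}; counting standard monomials gives mu = 9. Corank 1: A-series; mu = 9 gives A_9.

9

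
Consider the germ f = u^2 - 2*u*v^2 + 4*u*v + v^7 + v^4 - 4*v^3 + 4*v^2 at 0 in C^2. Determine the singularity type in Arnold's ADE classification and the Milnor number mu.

Type A_6, Milnor number mu = 6.

The Hessian of f at 0 is [[2, 4], [4, 8]] with rank 1, so corank 1. A Groebner basis of the Jacobian ideal J(f) in C{u,v} is {u^3 + 6*u^2*v + 12*u^2 + 32*u*v + 16*u + 32*v, -u + v^2 - 2*v}; counting standard monomials gives mu = 6. Corank 1: A-series; mu = 6 gives A_6.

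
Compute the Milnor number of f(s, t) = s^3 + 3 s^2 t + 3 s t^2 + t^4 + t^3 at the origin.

The Hessian of f at 0 has rank 0. Corank 2; j^3 = (s + t)^3 is a perfect cube, so E-series; the 4-jet and mu = 6 give E_6.

6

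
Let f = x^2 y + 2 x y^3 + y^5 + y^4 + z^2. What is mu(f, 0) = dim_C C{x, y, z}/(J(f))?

5

The Hessian of f at 0 has rank 1. Corank 2; j^3 = x^2*y has shape L^2 M (L != M), so D-series; mu = 5 gives D_5.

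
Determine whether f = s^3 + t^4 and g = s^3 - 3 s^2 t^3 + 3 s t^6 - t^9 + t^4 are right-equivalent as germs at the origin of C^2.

The Hessian of f at 0 has rank 0. Corank 2; j^3 = s^3 is a perfect cube, so E-series; the 4-jet and mu = 6 give E_6. The Hessian of g at 0 has rank 0. Corank 2; j^3 = s^3 is a perfect cube, so E-series; the 4-jet and mu = 6 give E_6. Both have type E_6, hence right-equivalent.

Yes.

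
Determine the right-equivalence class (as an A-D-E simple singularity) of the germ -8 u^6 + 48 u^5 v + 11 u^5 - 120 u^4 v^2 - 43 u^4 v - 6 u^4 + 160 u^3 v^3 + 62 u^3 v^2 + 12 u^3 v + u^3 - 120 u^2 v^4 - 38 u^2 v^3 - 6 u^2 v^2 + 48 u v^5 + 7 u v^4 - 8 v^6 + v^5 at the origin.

The Hessian of f at 0 has rank 0. Corank 2; j^3 = u^3 is a perfect cube, so E-series; the 5-jet and mu = 8 give E_8.

E8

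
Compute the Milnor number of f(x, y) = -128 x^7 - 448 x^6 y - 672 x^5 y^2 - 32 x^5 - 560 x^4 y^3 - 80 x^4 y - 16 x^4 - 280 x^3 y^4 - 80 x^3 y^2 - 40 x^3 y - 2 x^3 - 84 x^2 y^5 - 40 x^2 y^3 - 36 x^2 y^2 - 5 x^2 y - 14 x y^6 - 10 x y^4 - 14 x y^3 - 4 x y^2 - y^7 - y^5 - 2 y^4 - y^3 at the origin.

8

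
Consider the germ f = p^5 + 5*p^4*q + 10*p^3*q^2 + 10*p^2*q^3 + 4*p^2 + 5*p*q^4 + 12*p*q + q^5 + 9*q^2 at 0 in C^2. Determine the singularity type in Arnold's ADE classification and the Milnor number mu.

Type A_4, Milnor number mu = 4.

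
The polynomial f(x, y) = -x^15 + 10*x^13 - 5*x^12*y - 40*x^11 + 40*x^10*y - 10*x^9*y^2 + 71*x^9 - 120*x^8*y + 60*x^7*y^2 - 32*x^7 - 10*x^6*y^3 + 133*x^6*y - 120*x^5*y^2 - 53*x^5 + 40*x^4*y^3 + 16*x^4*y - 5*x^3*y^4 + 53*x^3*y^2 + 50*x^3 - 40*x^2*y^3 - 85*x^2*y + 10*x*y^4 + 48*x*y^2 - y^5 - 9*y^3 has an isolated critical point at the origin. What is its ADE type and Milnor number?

The Hessian of f at 0 has rank 0. Corank 2; j^3 = (2*x - y)*(5*x - 3*y)^2 has shape L^2 M (L != M), so D-series; mu = 6 gives D_6.

Type D6, Milnor number mu = 6.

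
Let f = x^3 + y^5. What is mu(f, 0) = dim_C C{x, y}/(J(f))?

8

The Hessian of f at 0 has rank 0. Corank 2; j^3 = x^3 is a perfect cube, so E-series; the 5-jet and mu = 8 give E_8.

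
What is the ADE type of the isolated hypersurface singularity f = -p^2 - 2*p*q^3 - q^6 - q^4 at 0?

A3

The Hessian of f at 0 has rank 1. Corank 1: A-series; mu = 3 gives A_3.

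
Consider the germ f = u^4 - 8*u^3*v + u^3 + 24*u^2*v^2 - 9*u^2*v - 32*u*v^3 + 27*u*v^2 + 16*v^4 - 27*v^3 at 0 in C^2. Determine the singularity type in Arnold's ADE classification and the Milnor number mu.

Type E_{6}, Milnor number mu = 6.

The Hessian of f at 0 is [[0, 0], [0, 0]] with rank 0, so corank 2. A Groebner basis of the Jacobian ideal J(f) in C{u,v} is {v^4, u*v^2 - 8*v^3/3, u^2 - 6*u*v + 9*v^2}; counting standard monomials gives mu = 6. Corank 2; j^3 = (u - 3*v)^3 is a perfect cube, so E-series; the 4-jet and mu = 6 give E_6.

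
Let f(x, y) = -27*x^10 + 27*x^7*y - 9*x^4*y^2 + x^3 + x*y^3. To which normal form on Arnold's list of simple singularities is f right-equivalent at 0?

E_7

The Hessian of f at 0 has rank 0. Corank 2; j^3 = x^3 is a perfect cube, so E-series; the 4-jet and mu = 7 give E_7.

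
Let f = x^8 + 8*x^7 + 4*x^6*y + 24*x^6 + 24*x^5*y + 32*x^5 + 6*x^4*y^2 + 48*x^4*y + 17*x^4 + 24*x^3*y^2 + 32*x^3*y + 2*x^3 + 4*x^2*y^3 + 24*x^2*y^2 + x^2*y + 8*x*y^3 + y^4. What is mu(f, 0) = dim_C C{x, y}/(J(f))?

5

The Hessian of f at 0 has rank 0. Corank 2; j^3 = x^2*(2*x + y) has shape L^2 M (L != M), so D-series; mu = 5 gives D_5.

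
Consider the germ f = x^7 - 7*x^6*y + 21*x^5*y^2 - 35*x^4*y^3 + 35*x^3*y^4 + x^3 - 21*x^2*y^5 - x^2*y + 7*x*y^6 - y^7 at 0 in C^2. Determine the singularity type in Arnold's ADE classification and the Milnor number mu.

The Hessian of f at 0 has rank 0. Corank 2; j^3 = x^2*(x - y) has shape L^2 M (L != M), so D-series; mu = 8 gives D_8.

Type D_{8}, Milnor number mu = 8.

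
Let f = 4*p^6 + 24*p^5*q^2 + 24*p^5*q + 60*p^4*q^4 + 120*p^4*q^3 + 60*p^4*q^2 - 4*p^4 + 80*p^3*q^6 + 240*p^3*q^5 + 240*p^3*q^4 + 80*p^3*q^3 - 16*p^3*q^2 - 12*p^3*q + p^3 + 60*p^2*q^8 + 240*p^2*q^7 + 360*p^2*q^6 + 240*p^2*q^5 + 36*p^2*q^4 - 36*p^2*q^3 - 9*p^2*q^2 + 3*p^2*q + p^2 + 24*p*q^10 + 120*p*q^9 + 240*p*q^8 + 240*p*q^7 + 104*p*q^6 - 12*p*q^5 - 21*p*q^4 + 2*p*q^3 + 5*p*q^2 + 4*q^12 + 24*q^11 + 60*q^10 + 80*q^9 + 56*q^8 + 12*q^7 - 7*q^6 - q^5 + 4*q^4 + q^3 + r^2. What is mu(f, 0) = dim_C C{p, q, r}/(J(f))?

2

The Hessian of f at 0 has rank 2. Corank 1: A-series; mu = 2 gives A_2.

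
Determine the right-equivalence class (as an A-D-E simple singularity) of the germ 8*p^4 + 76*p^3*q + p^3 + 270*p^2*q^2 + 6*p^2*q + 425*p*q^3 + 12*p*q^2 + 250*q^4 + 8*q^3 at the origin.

The Hessian of f at 0 is [[0, 0], [0, 0]] with rank 0, so corank 2. A Groebner basis of the Jacobian ideal J(f) in C{p,q} is {3*p^2/4 + 3*p*q + q^4 + q^3/4 + 3*q^2, p^3 + 27*p^2/2 + 54*p*q + 25*q^3/2 + 54*q^2, p^2*q - 17*p^2/4 - 17*p*q - 65*q^3/12 - 17*q^2, p^2 + p*q^2 + 4*p*q + 7*q^3/3 + 4*q^2}; counting standard monomials gives mu = 7. Corank 2; j^3 = (p + 2*q)^3 is a perfect cube, so E-series; the 4-jet and mu = 7 give E_7.

E_{7}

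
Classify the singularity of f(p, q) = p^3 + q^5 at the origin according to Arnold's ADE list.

E_{8}

The Hessian of f at 0 is [[0, 0], [0, 0]] with rank 0, so corank 2. A Groebner basis of the Jacobian ideal J(f) in C{p,q} is {q^4, p^2}; counting standard monomials gives mu = 8. Corank 2; j^3 = p^3 is a perfect cube, so E-series; the 5-jet and mu = 8 give E_8.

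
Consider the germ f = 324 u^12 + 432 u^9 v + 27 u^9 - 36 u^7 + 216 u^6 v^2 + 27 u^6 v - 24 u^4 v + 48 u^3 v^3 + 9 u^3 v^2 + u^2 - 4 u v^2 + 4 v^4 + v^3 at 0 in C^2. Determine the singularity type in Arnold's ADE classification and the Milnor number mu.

Type A_{2}, Milnor number mu = 2.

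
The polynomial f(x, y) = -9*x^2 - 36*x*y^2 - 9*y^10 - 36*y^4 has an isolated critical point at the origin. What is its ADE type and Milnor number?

Type A_9, Milnor number mu = 9.

The Hessian of f at 0 has rank 1. Corank 1: A-series; mu = 9 gives A_9.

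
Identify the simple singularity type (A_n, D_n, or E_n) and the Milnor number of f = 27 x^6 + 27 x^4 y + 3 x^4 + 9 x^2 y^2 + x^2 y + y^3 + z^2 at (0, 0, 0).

The Hessian of f at 0 is [[0, 0, 0], [0, 0, 0], [0, 0, 2]] with rank 1, so corank 2. A Groebner basis of the Jacobian ideal J(f) in C{x,y,z} is {y^3, x^2 + 3*y^2, x*y, z}; counting standard monomials gives mu = 4. Corank 2; j^3 = y*(x^2 + y^2) splits into three distinct lines over C (the quadratic factor has nonzero discriminant), so D_4.

Type D4, Milnor number mu = 4.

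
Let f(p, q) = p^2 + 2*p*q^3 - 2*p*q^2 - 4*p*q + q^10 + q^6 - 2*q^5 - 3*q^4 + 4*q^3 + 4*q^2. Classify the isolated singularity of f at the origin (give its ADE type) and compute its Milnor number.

Type A9, Milnor number mu = 9.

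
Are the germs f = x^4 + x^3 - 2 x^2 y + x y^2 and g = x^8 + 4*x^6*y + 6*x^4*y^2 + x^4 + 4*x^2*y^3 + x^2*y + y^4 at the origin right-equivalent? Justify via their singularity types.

Yes.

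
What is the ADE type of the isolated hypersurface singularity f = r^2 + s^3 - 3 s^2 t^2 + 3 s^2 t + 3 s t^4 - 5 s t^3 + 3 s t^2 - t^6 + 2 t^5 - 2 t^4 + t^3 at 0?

E_7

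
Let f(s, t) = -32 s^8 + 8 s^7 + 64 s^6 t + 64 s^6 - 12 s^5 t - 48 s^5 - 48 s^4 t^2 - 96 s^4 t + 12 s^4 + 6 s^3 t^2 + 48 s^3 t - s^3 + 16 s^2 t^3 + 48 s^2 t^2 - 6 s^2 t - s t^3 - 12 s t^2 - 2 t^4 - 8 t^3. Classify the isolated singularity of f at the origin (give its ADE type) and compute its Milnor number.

The Hessian of f at 0 has rank 0. Corank 2; j^3 = -(s + 2*t)^3 is a perfect cube, so E-series; the 4-jet and mu = 7 give E_7.

Type E7, Milnor number mu = 7.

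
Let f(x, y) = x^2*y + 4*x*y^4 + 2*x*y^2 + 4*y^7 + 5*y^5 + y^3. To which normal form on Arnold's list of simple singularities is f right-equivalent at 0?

The Hessian of f at 0 is [[0, 0], [0, 0]] with rank 0, so corank 2. A Groebner basis of the Jacobian ideal J(f) in C{x,y} is {x*y/2 + y^4 + y^2/2, x*y^2 + y^3, x^2 - x*y/2 - 3*y^2/2}; counting standard monomials gives mu = 6. Corank 2; j^3 = y*(x + y)^2 has shape L^2 M (L != M), so D-series; mu = 6 gives D_6.

D_6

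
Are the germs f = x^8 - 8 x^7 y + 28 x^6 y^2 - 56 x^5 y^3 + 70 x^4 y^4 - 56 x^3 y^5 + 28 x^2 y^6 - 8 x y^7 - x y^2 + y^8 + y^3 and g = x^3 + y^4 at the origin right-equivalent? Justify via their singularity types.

No.

The Hessian of f at 0 has rank 0. Corank 2; j^3 = -y^2*(x - y) has shape L^2 M (L != M), so D-series; mu = 9 gives D_9. The Hessian of g at 0 has rank 0. Corank 2; j^3 = x^3 is a perfect cube, so E-series; the 4-jet and mu = 6 give E_6. f is D_9 but g is E_6, hence not right-equivalent.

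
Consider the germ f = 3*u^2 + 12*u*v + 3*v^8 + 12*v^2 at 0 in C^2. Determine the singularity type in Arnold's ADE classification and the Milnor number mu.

Type A7, Milnor number mu = 7.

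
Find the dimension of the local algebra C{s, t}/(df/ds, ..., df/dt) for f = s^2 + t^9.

8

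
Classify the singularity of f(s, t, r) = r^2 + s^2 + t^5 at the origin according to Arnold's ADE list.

The Hessian of f at 0 is [[2, 0, 0], [0, 0, 0], [0, 0, 2]] with rank 2, so corank 1. A Groebner basis of the Jacobian ideal J(f) in C{s,t,r} is {t^4, s, r}; counting standard monomials gives mu = 4. Corank 1: A-series; mu = 4 gives A_4.

A_4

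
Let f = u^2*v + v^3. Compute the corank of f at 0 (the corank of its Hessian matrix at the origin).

Hessian at 0 has rank 0.

2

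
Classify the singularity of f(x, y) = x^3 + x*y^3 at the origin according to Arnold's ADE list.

The Hessian of f at 0 is [[0, 0], [0, 0]] with rank 0, so corank 2. A Groebner basis of the Jacobian ideal J(f) in C{x,y} is {x^3, x*y^2, 3*x^2 + y^3}; counting standard monomials gives mu = 7. Corank 2; j^3 = x^3 is a perfect cube, so E-series; the 4-jet and mu = 7 give E_7.

E_7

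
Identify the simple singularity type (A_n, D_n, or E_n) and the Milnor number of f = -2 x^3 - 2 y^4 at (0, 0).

Type E_6, Milnor number mu = 6.

The Hessian of f at 0 has rank 0. Corank 2; j^3 = -2*x^3 is a perfect cube, so E-series; the 4-jet and mu = 6 give E_6.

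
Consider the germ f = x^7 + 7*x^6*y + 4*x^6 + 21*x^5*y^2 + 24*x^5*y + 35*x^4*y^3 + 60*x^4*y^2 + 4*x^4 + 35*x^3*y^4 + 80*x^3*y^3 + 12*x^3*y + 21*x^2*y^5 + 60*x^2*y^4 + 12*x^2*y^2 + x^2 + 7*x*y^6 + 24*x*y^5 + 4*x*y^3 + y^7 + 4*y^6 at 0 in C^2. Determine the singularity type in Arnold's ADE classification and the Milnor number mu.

The Hessian of f at 0 is [[2, 0], [0, 0]] with rank 1, so corank 1. A Groebner basis of the Jacobian ideal J(f) in C{x,y} is {x*y/2 + y^4, x*y^2 + x/6 + y^3/3, x^2}; counting standard monomials gives mu = 6. Corank 1: A-series; mu = 6 gives A_6.

Type A_{6}, Milnor number mu = 6.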